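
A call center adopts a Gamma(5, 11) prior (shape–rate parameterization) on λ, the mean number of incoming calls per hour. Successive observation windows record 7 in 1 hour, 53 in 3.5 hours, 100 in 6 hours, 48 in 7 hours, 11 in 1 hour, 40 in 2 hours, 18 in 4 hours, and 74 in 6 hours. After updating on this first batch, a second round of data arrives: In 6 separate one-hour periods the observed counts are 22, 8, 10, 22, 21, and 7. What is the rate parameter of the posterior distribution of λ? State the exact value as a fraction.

95/2

Total count: 7 + 53 + 100 + 48 + 11 + 40 + 18 + 74 = 351.
Total exposure: 1 + 3.5 + 6 + 7 + 1 + 2 + 4 + 6 = 30.5 hours.
After the first batch: Gamma(5 + 351, 11 + 30.5) = Gamma(356, 83/2).
Total count: 22 + 8 + 10 + 22 + 21 + 7 = 90.
Total exposure: 6 hours.
After the second batch: Gamma(356 + 90, 83/2 + 6) = Gamma(446, 95/2).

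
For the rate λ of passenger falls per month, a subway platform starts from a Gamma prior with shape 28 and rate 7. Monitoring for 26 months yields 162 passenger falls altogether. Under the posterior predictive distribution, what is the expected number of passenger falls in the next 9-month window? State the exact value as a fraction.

Total count 162 over total exposure 26 months.
By Gamma–Poisson conjugacy, the posterior is Gamma(α + Σx, β + Σt) = Gamma(28 + 162, 7 + 26) = Gamma(190, 33).
Predictive mean over a 9-month window = T·E[λ|data] = 9·190/33 = 570/11.

570/11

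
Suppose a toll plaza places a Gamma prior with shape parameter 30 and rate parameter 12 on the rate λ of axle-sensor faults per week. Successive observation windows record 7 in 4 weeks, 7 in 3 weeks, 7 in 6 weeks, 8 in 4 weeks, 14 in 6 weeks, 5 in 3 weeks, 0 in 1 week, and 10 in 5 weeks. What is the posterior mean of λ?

2

Total count: 7 + 7 + 7 + 8 + 14 + 5 + 0 + 10 = 58.
Total exposure: 4 + 3 + 6 + 4 + 6 + 3 + 1 + 5 = 32 weeks.
Conjugate update: add total count to the shape and total exposure to the rate, giving Gamma(88, 44).
Posterior mean = α'/β' = 88/44 = 2.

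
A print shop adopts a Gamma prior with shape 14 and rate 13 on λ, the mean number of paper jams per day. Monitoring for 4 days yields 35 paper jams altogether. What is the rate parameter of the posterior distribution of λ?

Total count 35 over total exposure 4 days.
Posterior: α' = 14 + 35 = 49, β' = 13 + 4 = 17.

17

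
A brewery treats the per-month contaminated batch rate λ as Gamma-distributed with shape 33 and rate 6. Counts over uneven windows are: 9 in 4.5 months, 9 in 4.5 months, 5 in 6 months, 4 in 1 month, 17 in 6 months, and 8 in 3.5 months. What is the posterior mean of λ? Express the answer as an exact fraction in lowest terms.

Total count: 9 + 9 + 5 + 4 + 17 + 8 = 52.
Total exposure: 4.5 + 4.5 + 6 + 1 + 6 + 3.5 = 25.5 months.
Conjugate update: add total count to the shape and total exposure to the rate, giving Gamma(85, 63/2).
Posterior mean = α'/β' = 85/(63/2) = 170/63.

170/63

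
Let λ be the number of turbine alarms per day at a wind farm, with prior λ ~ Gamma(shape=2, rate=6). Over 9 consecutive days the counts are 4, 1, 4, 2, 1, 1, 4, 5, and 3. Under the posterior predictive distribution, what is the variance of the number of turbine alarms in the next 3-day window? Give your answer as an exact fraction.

162/25

Total count: 4 + 1 + 4 + 2 + 1 + 1 + 4 + 5 + 3 = 25.
Total exposure: 9 days.
Conjugate update: add total count to the shape and total exposure to the rate, giving Gamma(27, 15).
The posterior predictive for a window of length T is Negative Binomial with variance T·α'·(β'+T)/β'² = 3·27·18/225 = 162/25.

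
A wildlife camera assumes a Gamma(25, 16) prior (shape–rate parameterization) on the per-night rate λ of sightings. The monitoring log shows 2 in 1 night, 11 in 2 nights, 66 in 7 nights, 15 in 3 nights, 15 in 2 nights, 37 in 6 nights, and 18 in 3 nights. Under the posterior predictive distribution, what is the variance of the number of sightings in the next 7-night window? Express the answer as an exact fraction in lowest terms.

Total count: 2 + 11 + 66 + 15 + 15 + 37 + 18 = 164.
Total exposure: 1 + 2 + 7 + 3 + 2 + 6 + 3 = 24 nights.
The Gamma prior is conjugate for the Poisson rate, so λ | data ~ Gamma(25+164, 16+24) = Gamma(189, 40).
The posterior predictive for a window of length T is Negative Binomial with variance T·α'·(β'+T)/β'² = 7·189·47/1600 = 62181/1600.

62181/1600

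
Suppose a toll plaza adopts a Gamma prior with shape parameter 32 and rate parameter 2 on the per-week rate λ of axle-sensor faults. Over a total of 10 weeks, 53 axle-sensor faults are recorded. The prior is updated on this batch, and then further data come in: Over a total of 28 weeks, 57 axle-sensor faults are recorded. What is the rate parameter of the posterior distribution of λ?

Total count 53 over total exposure 10 weeks.
After the first batch: Gamma(32 + 53, 2 + 10) = Gamma(85, 12).
Total count 57 over total exposure 28 weeks.
After the second batch: Gamma(85 + 57, 12 + 28) = Gamma(142, 40).

40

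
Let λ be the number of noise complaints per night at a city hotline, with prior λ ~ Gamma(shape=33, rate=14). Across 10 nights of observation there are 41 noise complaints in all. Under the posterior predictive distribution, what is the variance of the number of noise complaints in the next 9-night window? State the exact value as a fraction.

1221/32

Total count 41 over total exposure 10 nights.
Conjugate update: add total count to the shape and total exposure to the rate, giving Gamma(74, 24).
The posterior predictive for a window of length T is Negative Binomial with variance T·α'·(β'+T)/β'² = 9·74·33/576 = 1221/32.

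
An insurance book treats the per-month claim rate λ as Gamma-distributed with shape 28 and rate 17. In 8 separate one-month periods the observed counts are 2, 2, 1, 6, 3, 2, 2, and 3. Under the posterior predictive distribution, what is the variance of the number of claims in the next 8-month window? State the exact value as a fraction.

Total count: 2 + 2 + 1 + 6 + 3 + 2 + 2 + 3 = 21.
Total exposure: 8 months.
Conjugate update: add total count to the shape and total exposure to the rate, giving Gamma(49, 25).
The posterior predictive for a window of length T is Negative Binomial with variance T·α'·(β'+T)/β'² = 8·49·33/625 = 12936/625.

12936/625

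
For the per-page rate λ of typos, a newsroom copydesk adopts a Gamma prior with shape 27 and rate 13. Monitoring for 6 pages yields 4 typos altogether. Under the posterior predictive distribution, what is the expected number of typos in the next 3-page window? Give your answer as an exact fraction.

Total count 4 over total exposure 6 pages.
Gamma(α, β) with Poisson data over total exposure Σt gives posterior Gamma(α+Σx, β+Σt) = Gamma(31, 19).
Predictive mean over a 3-page window = T·E[λ|data] = 3·31/19 = 93/19.

93/19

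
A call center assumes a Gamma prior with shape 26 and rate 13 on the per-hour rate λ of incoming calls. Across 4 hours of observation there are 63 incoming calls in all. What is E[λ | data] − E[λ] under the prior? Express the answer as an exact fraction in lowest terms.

55/17

Total count 63 over total exposure 4 hours.
The Gamma prior is conjugate for the Poisson rate, so λ | data ~ Gamma(26+63, 13+4) = Gamma(89, 17).
Posterior mean = 89/17 = 89/17; prior mean = 26/13 = 2. Difference = 89/17 − 2 = 55/17.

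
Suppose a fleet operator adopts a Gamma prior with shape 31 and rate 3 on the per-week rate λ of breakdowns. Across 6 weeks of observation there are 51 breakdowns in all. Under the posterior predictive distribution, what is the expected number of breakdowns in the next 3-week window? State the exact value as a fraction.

82/3

Total count 51 over total exposure 6 weeks.
Gamma(α, β) with Poisson data over total exposure Σt gives posterior Gamma(α+Σx, β+Σt) = Gamma(82, 9).
Predictive mean over a 3-week window = T·E[λ|data] = 3·82/9 = 82/3.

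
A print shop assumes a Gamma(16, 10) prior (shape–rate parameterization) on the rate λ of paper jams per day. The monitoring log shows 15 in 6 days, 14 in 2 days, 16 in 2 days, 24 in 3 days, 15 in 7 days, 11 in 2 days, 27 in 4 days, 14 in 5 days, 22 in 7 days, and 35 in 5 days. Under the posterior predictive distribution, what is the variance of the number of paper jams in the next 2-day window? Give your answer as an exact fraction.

22990/2809

Total count: 15 + 14 + 16 + 24 + 15 + 11 + 27 + 14 + 22 + 35 = 193.
Total exposure: 6 + 2 + 2 + 3 + 7 + 2 + 4 + 5 + 7 + 5 = 43 days.
The Gamma prior is conjugate for the Poisson rate, so λ | data ~ Gamma(16+193, 10+43) = Gamma(209, 53).
The posterior predictive for a window of length T is Negative Binomial with variance T·α'·(β'+T)/β'² = 2·209·55/2809 = 22990/2809.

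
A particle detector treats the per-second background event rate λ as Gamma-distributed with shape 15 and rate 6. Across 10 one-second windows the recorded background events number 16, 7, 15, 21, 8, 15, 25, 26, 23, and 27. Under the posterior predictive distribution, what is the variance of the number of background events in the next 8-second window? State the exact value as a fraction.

Total count: 16 + 7 + 15 + 21 + 8 + 15 + 25 + 26 + 23 + 27 = 183.
Total exposure: 10 seconds.
By Gamma–Poisson conjugacy, the posterior is Gamma(α + Σx, β + Σt) = Gamma(15 + 183, 6 + 10) = Gamma(198, 16).
The posterior predictive for a window of length T is Negative Binomial with variance T·α'·(β'+T)/β'² = 8·198·24/256 = 297/2.

297/2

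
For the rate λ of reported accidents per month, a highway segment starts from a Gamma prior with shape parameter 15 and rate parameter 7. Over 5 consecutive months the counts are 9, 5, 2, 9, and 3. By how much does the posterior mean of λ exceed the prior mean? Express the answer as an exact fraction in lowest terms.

121/84

Total count: 9 + 5 + 2 + 9 + 3 = 28.
Total exposure: 5 months.
Posterior: α' = 15 + 28 = 43, β' = 7 + 5 = 12.
Posterior mean = 43/12 = 43/12; prior mean = 15/7 = 15/7. Difference = 43/12 − 15/7 = 121/84.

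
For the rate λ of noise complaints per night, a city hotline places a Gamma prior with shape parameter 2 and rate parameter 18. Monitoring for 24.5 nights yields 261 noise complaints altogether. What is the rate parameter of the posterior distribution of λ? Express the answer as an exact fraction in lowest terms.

85/2

Total count 261 over total exposure 24.5 nights.
The Gamma prior is conjugate for the Poisson rate, so λ | data ~ Gamma(2+261, 18+24.5) = Gamma(263, 85/2).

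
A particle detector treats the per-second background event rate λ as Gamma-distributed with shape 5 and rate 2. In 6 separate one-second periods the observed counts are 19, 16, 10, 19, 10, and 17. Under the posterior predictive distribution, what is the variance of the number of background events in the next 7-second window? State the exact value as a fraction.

315/2

Total count: 19 + 16 + 10 + 19 + 10 + 17 = 91.
Total exposure: 6 seconds.
By Gamma–Poisson conjugacy, the posterior is Gamma(α + Σx, β + Σt) = Gamma(5 + 91, 2 + 6) = Gamma(96, 8).
The posterior predictive for a window of length T is Negative Binomial with variance T·α'·(β'+T)/β'² = 7·96·15/64 = 315/2.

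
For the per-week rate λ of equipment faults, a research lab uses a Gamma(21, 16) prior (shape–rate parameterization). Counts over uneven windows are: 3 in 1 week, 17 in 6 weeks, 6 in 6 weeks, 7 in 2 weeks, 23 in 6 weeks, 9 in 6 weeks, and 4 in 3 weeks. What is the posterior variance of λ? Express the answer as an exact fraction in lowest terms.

Total count: 3 + 17 + 6 + 7 + 23 + 9 + 4 = 69.
Total exposure: 1 + 6 + 6 + 2 + 6 + 6 + 3 = 30 weeks.
The Gamma prior is conjugate for the Poisson rate, so λ | data ~ Gamma(21+69, 16+30) = Gamma(90, 46).
Posterior variance = α'/β'² = 90/2116 = 45/1058.

45/1058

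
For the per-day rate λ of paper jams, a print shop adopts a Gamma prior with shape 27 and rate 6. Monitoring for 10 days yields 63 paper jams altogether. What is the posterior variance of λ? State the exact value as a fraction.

45/128

Total count 63 over total exposure 10 days.
Gamma(α, β) with Poisson data over total exposure Σt gives posterior Gamma(α+Σx, β+Σt) = Gamma(90, 16).
Posterior variance = α'/β'² = 90/256 = 45/128.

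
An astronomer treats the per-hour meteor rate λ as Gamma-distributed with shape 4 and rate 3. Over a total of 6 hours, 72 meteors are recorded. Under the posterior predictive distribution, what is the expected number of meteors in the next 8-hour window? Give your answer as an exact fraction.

Total count 72 over total exposure 6 hours.
By Gamma–Poisson conjugacy, the posterior is Gamma(α + Σx, β + Σt) = Gamma(4 + 72, 3 + 6) = Gamma(76, 9).
Predictive mean over an 8-hour window = T·E[λ|data] = 8·76/9 = 608/9.

608/9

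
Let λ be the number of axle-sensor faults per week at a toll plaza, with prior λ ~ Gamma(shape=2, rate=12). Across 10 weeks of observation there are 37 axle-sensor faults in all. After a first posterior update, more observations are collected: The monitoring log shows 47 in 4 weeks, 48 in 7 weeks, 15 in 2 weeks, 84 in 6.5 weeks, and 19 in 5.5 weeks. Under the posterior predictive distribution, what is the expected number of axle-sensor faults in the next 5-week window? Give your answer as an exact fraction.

1260/47

Total count 37 over total exposure 10 weeks.
After the first batch: Gamma(2 + 37, 12 + 10) = Gamma(39, 22).
Total count: 47 + 48 + 15 + 84 + 19 = 213.
Total exposure: 4 + 7 + 2 + 6.5 + 5.5 = 25 weeks.
After the second batch: Gamma(39 + 213, 22 + 25) = Gamma(252, 47).
Predictive mean over a 5-week window = T·E[λ|data] = 5·252/47 = 1260/47.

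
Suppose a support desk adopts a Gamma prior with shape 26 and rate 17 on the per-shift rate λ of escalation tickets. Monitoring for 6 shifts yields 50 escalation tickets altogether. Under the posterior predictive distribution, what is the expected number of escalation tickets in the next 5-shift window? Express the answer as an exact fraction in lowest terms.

380/23

Total count 50 over total exposure 6 shifts.
By Gamma–Poisson conjugacy, the posterior is Gamma(α + Σx, β + Σt) = Gamma(26 + 50, 17 + 6) = Gamma(76, 23).
Predictive mean over a 5-shift window = T·E[λ|data] = 5·76/23 = 380/23.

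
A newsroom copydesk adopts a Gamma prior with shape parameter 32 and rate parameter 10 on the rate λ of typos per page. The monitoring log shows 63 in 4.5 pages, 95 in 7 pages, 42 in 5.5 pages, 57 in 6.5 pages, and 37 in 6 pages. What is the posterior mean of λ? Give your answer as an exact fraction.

652/79

Total count: 63 + 95 + 42 + 57 + 37 = 294.
Total exposure: 4.5 + 7 + 5.5 + 6.5 + 6 = 29.5 pages.
Gamma(α, β) with Poisson data over total exposure Σt gives posterior Gamma(α+Σx, β+Σt) = Gamma(326, 79/2).
Posterior mean = α'/β' = 326/(79/2) = 652/79.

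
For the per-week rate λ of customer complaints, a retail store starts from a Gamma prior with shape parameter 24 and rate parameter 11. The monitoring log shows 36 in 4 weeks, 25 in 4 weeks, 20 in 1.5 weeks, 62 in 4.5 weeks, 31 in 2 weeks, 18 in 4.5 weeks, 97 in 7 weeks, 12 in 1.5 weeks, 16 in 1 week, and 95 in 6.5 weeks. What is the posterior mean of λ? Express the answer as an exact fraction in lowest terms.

Total count: 36 + 25 + 20 + 62 + 31 + 18 + 97 + 12 + 16 + 95 = 412.
Total exposure: 4 + 4 + 1.5 + 4.5 + 2 + 4.5 + 7 + 1.5 + 1 + 6.5 = 36.5 weeks.
Gamma(α, β) with Poisson data over total exposure Σt gives posterior Gamma(α+Σx, β+Σt) = Gamma(436, 95/2).
Posterior mean = α'/β' = 436/(95/2) = 872/95.

872/95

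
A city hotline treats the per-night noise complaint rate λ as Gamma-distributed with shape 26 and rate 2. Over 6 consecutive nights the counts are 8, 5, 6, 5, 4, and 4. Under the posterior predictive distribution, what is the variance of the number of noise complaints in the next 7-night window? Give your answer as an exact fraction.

Total count: 8 + 5 + 6 + 5 + 4 + 4 = 32.
Total exposure: 6 nights.
Conjugate update: add total count to the shape and total exposure to the rate, giving Gamma(58, 8).
The posterior predictive for a window of length T is Negative Binomial with variance T·α'·(β'+T)/β'² = 7·58·15/64 = 3045/32.

3045/32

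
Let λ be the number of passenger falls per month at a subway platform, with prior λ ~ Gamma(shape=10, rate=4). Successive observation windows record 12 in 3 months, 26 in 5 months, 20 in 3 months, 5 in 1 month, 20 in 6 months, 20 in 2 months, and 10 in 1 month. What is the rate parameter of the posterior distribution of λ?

Total count: 12 + 26 + 20 + 5 + 20 + 20 + 10 = 113.
Total exposure: 3 + 5 + 3 + 1 + 6 + 2 + 1 = 21 months.
Conjugate update: add total count to the shape and total exposure to the rate, giving Gamma(123, 25).

25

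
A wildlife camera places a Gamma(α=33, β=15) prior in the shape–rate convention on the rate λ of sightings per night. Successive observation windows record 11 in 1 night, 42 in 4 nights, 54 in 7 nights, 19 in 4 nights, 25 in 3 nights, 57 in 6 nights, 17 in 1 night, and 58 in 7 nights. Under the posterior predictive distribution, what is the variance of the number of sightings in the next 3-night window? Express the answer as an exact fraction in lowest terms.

1343/64

Total count: 11 + 42 + 54 + 19 + 25 + 57 + 17 + 58 = 283.
Total exposure: 1 + 4 + 7 + 4 + 3 + 6 + 1 + 7 = 33 nights.
Posterior: α' = 33 + 283 = 316, β' = 15 + 33 = 48.
The posterior predictive for a window of length T is Negative Binomial with variance T·α'·(β'+T)/β'² = 3·316·51/2304 = 1343/64.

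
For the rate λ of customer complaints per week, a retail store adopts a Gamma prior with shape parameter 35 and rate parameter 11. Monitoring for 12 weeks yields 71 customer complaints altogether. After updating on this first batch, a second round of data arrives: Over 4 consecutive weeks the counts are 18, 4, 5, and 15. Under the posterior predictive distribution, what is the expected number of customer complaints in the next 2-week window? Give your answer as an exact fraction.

296/27

Total count 71 over total exposure 12 weeks.
After the first batch: Gamma(35 + 71, 11 + 12) = Gamma(106, 23).
Total count: 18 + 4 + 5 + 15 = 42.
Total exposure: 4 weeks.
After the second batch: Gamma(106 + 42, 23 + 4) = Gamma(148, 27).
Predictive mean over a 2-week window = T·E[λ|data] = 2·148/27 = 296/27.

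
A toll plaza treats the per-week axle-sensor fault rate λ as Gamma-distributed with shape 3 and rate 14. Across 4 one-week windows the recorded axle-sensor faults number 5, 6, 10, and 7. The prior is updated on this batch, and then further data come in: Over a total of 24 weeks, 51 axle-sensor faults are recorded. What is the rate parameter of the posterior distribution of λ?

Total count: 5 + 6 + 10 + 7 = 28.
Total exposure: 4 weeks.
After the first batch: Gamma(3 + 28, 14 + 4) = Gamma(31, 18).
Total count 51 over total exposure 24 weeks.
After the second batch: Gamma(31 + 51, 18 + 24) = Gamma(82, 42).

42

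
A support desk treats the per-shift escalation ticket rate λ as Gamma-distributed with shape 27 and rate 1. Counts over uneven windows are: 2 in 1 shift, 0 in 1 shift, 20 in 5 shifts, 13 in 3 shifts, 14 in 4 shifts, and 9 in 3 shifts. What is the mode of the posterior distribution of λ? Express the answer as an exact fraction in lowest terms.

14/3

Total count: 2 + 0 + 20 + 13 + 14 + 9 = 58.
Total exposure: 1 + 1 + 5 + 3 + 4 + 3 = 17 shifts.
By Gamma–Poisson conjugacy, the posterior is Gamma(α + Σx, β + Σt) = Gamma(27 + 58, 1 + 17) = Gamma(85, 18).
Posterior mode = (α'−1)/β' = 84/18 = 14/3.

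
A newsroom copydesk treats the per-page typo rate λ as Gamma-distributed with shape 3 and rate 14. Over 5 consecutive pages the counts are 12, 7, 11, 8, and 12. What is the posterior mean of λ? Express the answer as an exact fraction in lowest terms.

53/19

Total count: 12 + 7 + 11 + 8 + 12 = 50.
Total exposure: 5 pages.
By Gamma–Poisson conjugacy, the posterior is Gamma(α + Σx, β + Σt) = Gamma(3 + 50, 14 + 5) = Gamma(53, 19).
Posterior mean = α'/β' = 53/19.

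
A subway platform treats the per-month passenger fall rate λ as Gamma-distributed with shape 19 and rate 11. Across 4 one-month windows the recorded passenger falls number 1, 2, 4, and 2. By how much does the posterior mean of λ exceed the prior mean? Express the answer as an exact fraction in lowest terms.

Total count: 1 + 2 + 4 + 2 = 9.
Total exposure: 4 months.
By Gamma–Poisson conjugacy, the posterior is Gamma(α + Σx, β + Σt) = Gamma(19 + 9, 11 + 4) = Gamma(28, 15).
Posterior mean = 28/15 = 28/15; prior mean = 19/11 = 19/11. Difference = 28/15 − 19/11 = 23/165.

23/165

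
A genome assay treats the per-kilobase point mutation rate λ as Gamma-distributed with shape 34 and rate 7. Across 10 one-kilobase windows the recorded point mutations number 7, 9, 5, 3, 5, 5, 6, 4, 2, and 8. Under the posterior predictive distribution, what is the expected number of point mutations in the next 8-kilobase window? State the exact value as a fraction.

Total count: 7 + 9 + 5 + 3 + 5 + 5 + 6 + 4 + 2 + 8 = 54.
Total exposure: 10 kilobases.
Gamma(α, β) with Poisson data over total exposure Σt gives posterior Gamma(α+Σx, β+Σt) = Gamma(88, 17).
Predictive mean over an 8-kilobase window = T·E[λ|data] = 8·88/17 = 704/17.

704/17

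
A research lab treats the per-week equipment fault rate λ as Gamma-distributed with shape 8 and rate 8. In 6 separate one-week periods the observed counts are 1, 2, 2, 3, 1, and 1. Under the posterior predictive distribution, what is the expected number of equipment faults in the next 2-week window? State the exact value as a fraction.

Total count: 1 + 2 + 2 + 3 + 1 + 1 = 10.
Total exposure: 6 weeks.
The Gamma prior is conjugate for the Poisson rate, so λ | data ~ Gamma(8+10, 8+6) = Gamma(18, 14).
Predictive mean over a 2-week window = T·E[λ|data] = 2·18/14 = 18/7.

18/7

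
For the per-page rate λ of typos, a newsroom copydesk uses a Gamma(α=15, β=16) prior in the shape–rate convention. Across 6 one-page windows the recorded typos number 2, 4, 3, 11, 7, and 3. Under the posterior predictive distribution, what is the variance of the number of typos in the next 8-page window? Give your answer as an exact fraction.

Total count: 2 + 4 + 3 + 11 + 7 + 3 = 30.
Total exposure: 6 pages.
Conjugate update: add total count to the shape and total exposure to the rate, giving Gamma(45, 22).
The posterior predictive for a window of length T is Negative Binomial with variance T·α'·(β'+T)/β'² = 8·45·30/484 = 2700/121.

2700/121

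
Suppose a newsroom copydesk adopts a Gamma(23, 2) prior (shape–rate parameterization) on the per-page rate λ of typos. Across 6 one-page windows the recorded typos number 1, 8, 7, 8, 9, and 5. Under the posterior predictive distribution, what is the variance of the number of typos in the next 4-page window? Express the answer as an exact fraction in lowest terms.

Total count: 1 + 8 + 7 + 8 + 9 + 5 = 38.
Total exposure: 6 pages.
Conjugate update: add total count to the shape and total exposure to the rate, giving Gamma(61, 8).
The posterior predictive for a window of length T is Negative Binomial with variance T·α'·(β'+T)/β'² = 4·61·12/64 = 183/4.

183/4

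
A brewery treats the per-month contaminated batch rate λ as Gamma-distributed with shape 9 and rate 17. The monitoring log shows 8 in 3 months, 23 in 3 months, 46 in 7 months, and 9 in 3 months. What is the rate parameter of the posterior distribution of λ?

Total count: 8 + 23 + 46 + 9 = 86.
Total exposure: 3 + 3 + 7 + 3 = 16 months.
By Gamma–Poisson conjugacy, the posterior is Gamma(α + Σx, β + Σt) = Gamma(9 + 86, 17 + 16) = Gamma(95, 33).

33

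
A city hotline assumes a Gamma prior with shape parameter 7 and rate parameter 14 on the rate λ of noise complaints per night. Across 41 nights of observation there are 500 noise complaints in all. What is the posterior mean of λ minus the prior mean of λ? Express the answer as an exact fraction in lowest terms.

959/110

Total count 500 over total exposure 41 nights.
The Gamma prior is conjugate for the Poisson rate, so λ | data ~ Gamma(7+500, 14+41) = Gamma(507, 55).
Posterior mean = 507/55 = 507/55; prior mean = 7/14 = 1/2. Difference = 507/55 − 1/2 = 959/110.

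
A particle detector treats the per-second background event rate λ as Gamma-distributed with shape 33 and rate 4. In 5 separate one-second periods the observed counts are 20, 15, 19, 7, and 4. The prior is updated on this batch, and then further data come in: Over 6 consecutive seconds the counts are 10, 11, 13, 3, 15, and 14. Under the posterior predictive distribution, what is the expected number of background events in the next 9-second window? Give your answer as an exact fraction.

492/5

Total count: 20 + 15 + 19 + 7 + 4 = 65.
Total exposure: 5 seconds.
After the first batch: Gamma(33 + 65, 4 + 5) = Gamma(98, 9).
Total count: 10 + 11 + 13 + 3 + 15 + 14 = 66.
Total exposure: 6 seconds.
After the second batch: Gamma(98 + 66, 9 + 6) = Gamma(164, 15).
Predictive mean over a 9-second window = T·E[λ|data] = 9·164/15 = 492/5.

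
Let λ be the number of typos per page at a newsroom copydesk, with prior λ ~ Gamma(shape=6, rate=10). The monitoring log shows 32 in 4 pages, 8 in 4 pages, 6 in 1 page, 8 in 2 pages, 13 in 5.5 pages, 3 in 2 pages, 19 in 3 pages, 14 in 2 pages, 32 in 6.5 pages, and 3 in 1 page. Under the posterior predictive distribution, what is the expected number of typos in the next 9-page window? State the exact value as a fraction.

1296/41

Total count: 32 + 8 + 6 + 8 + 13 + 3 + 19 + 14 + 32 + 3 = 138.
Total exposure: 4 + 4 + 1 + 2 + 5.5 + 2 + 3 + 2 + 6.5 + 1 = 31 pages.
Gamma(α, β) with Poisson data over total exposure Σt gives posterior Gamma(α+Σx, β+Σt) = Gamma(144, 41).
Predictive mean over a 9-page window = T·E[λ|data] = 9·144/41 = 1296/41.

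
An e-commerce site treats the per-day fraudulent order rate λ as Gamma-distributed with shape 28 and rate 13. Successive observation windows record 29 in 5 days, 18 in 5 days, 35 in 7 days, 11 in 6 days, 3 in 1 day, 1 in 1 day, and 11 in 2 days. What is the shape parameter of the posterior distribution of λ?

Total count: 29 + 18 + 35 + 11 + 3 + 1 + 11 = 108.
Total exposure: 5 + 5 + 7 + 6 + 1 + 1 + 2 = 27 days.
Posterior: α' = 28 + 108 = 136, β' = 13 + 27 = 40.

136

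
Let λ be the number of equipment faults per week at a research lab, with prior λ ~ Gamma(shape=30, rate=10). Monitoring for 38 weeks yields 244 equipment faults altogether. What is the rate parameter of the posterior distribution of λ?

48

Total count 244 over total exposure 38 weeks.
The Gamma prior is conjugate for the Poisson rate, so λ | data ~ Gamma(30+244, 10+38) = Gamma(274, 48).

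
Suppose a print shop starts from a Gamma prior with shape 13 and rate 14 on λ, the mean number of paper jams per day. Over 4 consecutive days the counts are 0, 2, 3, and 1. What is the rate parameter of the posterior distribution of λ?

Total count: 0 + 2 + 3 + 1 = 6.
Total exposure: 4 days.
Posterior: α' = 13 + 6 = 19, β' = 14 + 4 = 18.

18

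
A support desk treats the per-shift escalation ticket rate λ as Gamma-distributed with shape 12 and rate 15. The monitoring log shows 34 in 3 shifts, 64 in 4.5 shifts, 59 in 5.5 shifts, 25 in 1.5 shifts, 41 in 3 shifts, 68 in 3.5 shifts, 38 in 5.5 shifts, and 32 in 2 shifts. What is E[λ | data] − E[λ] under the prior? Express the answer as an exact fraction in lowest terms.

3382/435

Total count: 34 + 64 + 59 + 25 + 41 + 68 + 38 + 32 = 361.
Total exposure: 3 + 4.5 + 5.5 + 1.5 + 3 + 3.5 + 5.5 + 2 = 28.5 shifts.
Conjugate update: add total count to the shape and total exposure to the rate, giving Gamma(373, 87/2).
Posterior mean = 373/(87/2) = 746/87; prior mean = 12/15 = 4/5. Difference = 746/87 − 4/5 = 3382/435.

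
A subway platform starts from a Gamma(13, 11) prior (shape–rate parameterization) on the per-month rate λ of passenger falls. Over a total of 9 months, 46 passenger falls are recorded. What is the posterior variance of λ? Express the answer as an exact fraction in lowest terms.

59/400

Total count 46 over total exposure 9 months.
The Gamma prior is conjugate for the Poisson rate, so λ | data ~ Gamma(13+46, 11+9) = Gamma(59, 20).
Posterior variance = α'/β'² = 59/400.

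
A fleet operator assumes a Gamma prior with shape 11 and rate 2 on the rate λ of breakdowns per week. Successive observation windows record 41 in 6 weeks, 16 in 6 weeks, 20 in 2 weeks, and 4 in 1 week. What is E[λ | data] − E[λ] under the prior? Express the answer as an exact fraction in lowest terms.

-3/34

Total count: 41 + 16 + 20 + 4 = 81.
Total exposure: 6 + 6 + 2 + 1 = 15 weeks.
Gamma(α, β) with Poisson data over total exposure Σt gives posterior Gamma(α+Σx, β+Σt) = Gamma(92, 17).
Posterior mean = 92/17 = 92/17; prior mean = 11/2 = 11/2. Difference = 92/17 − 11/2 = -3/34.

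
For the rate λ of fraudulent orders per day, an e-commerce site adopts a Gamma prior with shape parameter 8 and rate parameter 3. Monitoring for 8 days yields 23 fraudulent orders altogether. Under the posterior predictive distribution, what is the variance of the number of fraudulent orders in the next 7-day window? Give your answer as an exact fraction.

3906/121

Total count 23 over total exposure 8 days.
Conjugate update: add total count to the shape and total exposure to the rate, giving Gamma(31, 11).
The posterior predictive for a window of length T is Negative Binomial with variance T·α'·(β'+T)/β'² = 7·31·18/121 = 3906/121.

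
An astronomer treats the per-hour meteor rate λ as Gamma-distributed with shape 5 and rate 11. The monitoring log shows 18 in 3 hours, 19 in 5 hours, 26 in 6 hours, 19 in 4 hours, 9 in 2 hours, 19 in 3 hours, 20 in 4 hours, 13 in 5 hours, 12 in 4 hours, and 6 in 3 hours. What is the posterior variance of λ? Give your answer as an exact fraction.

83/1250

Total count: 18 + 19 + 26 + 19 + 9 + 19 + 20 + 13 + 12 + 6 = 161.
Total exposure: 3 + 5 + 6 + 4 + 2 + 3 + 4 + 5 + 4 + 3 = 39 hours.
Gamma(α, β) with Poisson data over total exposure Σt gives posterior Gamma(α+Σx, β+Σt) = Gamma(166, 50).
Posterior variance = α'/β'² = 166/2500 = 83/1250.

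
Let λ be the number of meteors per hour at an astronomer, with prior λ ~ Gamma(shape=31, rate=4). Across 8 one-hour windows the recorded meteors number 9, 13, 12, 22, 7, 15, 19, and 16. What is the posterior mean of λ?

Total count: 9 + 13 + 12 + 22 + 7 + 15 + 19 + 16 = 113.
Total exposure: 8 hours.
Conjugate update: add total count to the shape and total exposure to the rate, giving Gamma(144, 12).
Posterior mean = α'/β' = 144/12 = 12.

12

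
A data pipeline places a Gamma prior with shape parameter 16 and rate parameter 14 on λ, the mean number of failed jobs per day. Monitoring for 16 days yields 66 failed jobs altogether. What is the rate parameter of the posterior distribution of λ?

Total count 66 over total exposure 16 days.
Posterior: α' = 16 + 66 = 82, β' = 14 + 16 = 30.

30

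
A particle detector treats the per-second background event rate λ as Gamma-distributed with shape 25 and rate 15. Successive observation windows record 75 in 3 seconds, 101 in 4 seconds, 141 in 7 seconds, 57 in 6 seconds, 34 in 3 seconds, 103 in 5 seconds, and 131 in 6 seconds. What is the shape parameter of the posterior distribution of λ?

667

Total count: 75 + 101 + 141 + 57 + 34 + 103 + 131 = 642.
Total exposure: 3 + 4 + 7 + 6 + 3 + 5 + 6 = 34 seconds.
Gamma(α, β) with Poisson data over total exposure Σt gives posterior Gamma(α+Σx, β+Σt) = Gamma(667, 49).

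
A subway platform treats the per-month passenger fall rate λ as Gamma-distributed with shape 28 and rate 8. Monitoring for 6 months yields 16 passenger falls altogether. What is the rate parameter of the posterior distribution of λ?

Total count 16 over total exposure 6 months.
Posterior: α' = 28 + 16 = 44, β' = 8 + 6 = 14.

14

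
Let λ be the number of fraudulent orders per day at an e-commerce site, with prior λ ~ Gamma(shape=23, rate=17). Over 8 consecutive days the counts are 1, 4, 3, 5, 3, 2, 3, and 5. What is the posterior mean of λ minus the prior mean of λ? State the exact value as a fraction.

258/425

Total count: 1 + 4 + 3 + 5 + 3 + 2 + 3 + 5 = 26.
Total exposure: 8 days.
Posterior: α' = 23 + 26 = 49, β' = 17 + 8 = 25.
Posterior mean = 49/25 = 49/25; prior mean = 23/17 = 23/17. Difference = 49/25 − 23/17 = 258/425.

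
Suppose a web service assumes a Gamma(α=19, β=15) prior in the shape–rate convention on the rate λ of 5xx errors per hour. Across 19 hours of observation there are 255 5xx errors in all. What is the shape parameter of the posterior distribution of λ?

Total count 255 over total exposure 19 hours.
By Gamma–Poisson conjugacy, the posterior is Gamma(α + Σx, β + Σt) = Gamma(19 + 255, 15 + 19) = Gamma(274, 34).

274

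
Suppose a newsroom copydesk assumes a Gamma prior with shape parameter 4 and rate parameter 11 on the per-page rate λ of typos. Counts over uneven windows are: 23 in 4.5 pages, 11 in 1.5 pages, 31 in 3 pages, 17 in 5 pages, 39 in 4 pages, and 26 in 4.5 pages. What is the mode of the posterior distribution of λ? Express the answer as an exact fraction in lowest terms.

Total count: 23 + 11 + 31 + 17 + 39 + 26 = 147.
Total exposure: 4.5 + 1.5 + 3 + 5 + 4 + 4.5 = 22.5 pages.
Posterior: α' = 4 + 147 = 151, β' = 11 + 22.5 = 67/2.
Posterior mode = (α'−1)/β' = 150/(67/2) = 300/67.

300/67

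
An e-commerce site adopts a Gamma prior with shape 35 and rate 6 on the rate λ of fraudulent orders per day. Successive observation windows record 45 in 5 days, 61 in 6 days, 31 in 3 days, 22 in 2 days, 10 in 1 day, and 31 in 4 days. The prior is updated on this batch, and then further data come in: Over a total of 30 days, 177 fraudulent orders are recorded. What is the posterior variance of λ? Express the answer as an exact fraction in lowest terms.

412/3249

Total count: 45 + 61 + 31 + 22 + 10 + 31 = 200.
Total exposure: 5 + 6 + 3 + 2 + 1 + 4 = 21 days.
After the first batch: Gamma(35 + 200, 6 + 21) = Gamma(235, 27).
Total count 177 over total exposure 30 days.
After the second batch: Gamma(235 + 177, 27 + 30) = Gamma(412, 57).
Posterior variance = α'/β'² = 412/3249.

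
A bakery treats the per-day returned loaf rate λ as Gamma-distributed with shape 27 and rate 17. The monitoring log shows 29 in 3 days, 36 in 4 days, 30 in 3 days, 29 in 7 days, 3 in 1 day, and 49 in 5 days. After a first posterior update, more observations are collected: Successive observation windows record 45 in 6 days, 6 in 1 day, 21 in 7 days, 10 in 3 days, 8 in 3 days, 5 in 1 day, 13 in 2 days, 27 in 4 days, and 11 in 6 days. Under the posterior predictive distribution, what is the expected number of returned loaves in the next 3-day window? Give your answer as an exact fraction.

Total count: 29 + 36 + 30 + 29 + 3 + 49 = 176.
Total exposure: 3 + 4 + 3 + 7 + 1 + 5 = 23 days.
After the first batch: Gamma(27 + 176, 17 + 23) = Gamma(203, 40).
Total count: 45 + 6 + 21 + 10 + 8 + 5 + 13 + 27 + 11 = 146.
Total exposure: 6 + 1 + 7 + 3 + 3 + 1 + 2 + 4 + 6 = 33 days.
After the second batch: Gamma(203 + 146, 40 + 33) = Gamma(349, 73).
Predictive mean over a 3-day window = T·E[λ|data] = 3·349/73 = 1047/73.

1047/73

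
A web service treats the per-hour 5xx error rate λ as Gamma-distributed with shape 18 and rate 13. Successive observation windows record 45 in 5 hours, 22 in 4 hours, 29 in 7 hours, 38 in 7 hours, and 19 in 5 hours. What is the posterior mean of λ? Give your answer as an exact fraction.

Total count: 45 + 22 + 29 + 38 + 19 = 153.
Total exposure: 5 + 4 + 7 + 7 + 5 = 28 hours.
Gamma(α, β) with Poisson data over total exposure Σt gives posterior Gamma(α+Σx, β+Σt) = Gamma(171, 41).
Posterior mean = α'/β' = 171/41.

171/41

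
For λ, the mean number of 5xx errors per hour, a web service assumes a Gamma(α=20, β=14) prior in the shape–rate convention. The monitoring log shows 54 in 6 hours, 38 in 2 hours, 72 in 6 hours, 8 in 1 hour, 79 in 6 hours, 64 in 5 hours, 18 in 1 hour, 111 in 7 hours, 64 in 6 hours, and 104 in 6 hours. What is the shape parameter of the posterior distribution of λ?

Total count: 54 + 38 + 72 + 8 + 79 + 64 + 18 + 111 + 64 + 104 = 612.
Total exposure: 6 + 2 + 6 + 1 + 6 + 5 + 1 + 7 + 6 + 6 = 46 hours.
By Gamma–Poisson conjugacy, the posterior is Gamma(α + Σx, β + Σt) = Gamma(20 + 612, 14 + 46) = Gamma(632, 60).

632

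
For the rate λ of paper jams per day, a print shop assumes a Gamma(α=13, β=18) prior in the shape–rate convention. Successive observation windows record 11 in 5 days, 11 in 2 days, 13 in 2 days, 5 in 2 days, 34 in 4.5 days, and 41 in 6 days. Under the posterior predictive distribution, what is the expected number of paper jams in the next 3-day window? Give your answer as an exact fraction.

Total count: 11 + 11 + 13 + 5 + 34 + 41 = 115.
Total exposure: 5 + 2 + 2 + 2 + 4.5 + 6 = 21.5 days.
Conjugate update: add total count to the shape and total exposure to the rate, giving Gamma(128, 79/2).
Predictive mean over a 3-day window = T·E[λ|data] = 3·128/(79/2) = 768/79.

768/79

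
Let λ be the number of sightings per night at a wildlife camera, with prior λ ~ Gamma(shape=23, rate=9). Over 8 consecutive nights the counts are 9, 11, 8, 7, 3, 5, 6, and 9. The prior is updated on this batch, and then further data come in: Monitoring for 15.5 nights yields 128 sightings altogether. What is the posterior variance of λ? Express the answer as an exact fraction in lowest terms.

836/4225

Total count: 9 + 11 + 8 + 7 + 3 + 5 + 6 + 9 = 58.
Total exposure: 8 nights.
After the first batch: Gamma(23 + 58, 9 + 8) = Gamma(81, 17).
Total count 128 over total exposure 15.5 nights.
After the second batch: Gamma(81 + 128, 17 + 15.5) = Gamma(209, 65/2).
Posterior variance = α'/β'² = 209/(4225/4) = 836/4225.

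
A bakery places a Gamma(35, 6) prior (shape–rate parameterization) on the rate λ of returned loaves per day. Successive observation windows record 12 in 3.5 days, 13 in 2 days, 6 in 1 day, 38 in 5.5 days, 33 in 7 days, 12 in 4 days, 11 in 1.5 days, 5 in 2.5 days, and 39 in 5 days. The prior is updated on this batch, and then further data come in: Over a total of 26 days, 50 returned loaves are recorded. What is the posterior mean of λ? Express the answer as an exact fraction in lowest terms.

127/32

Total count: 12 + 13 + 6 + 38 + 33 + 12 + 11 + 5 + 39 = 169.
Total exposure: 3.5 + 2 + 1 + 5.5 + 7 + 4 + 1.5 + 2.5 + 5 = 32 days.
After the first batch: Gamma(35 + 169, 6 + 32) = Gamma(204, 38).
Total count 50 over total exposure 26 days.
After the second batch: Gamma(204 + 50, 38 + 26) = Gamma(254, 64).
Posterior mean = α'/β' = 254/64 = 127/32.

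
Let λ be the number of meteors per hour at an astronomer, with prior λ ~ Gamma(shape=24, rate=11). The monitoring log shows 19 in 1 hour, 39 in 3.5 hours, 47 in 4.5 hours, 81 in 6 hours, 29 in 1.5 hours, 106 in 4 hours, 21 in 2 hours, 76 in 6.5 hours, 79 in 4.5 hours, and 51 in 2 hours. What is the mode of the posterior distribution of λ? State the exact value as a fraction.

Total count: 19 + 39 + 47 + 81 + 29 + 106 + 21 + 76 + 79 + 51 = 548.
Total exposure: 1 + 3.5 + 4.5 + 6 + 1.5 + 4 + 2 + 6.5 + 4.5 + 2 = 35.5 hours.
Gamma(α, β) with Poisson data over total exposure Σt gives posterior Gamma(α+Σx, β+Σt) = Gamma(572, 93/2).
Posterior mode = (α'−1)/β' = 571/(93/2) = 1142/93.

1142/93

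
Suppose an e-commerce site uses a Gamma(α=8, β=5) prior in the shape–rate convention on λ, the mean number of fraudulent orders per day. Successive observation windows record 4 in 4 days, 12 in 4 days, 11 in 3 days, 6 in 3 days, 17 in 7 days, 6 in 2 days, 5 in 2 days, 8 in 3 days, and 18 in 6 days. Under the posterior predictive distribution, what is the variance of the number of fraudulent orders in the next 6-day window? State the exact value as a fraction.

Total count: 4 + 12 + 11 + 6 + 17 + 6 + 5 + 8 + 18 = 87.
Total exposure: 4 + 4 + 3 + 3 + 7 + 2 + 2 + 3 + 6 = 34 days.
Gamma(α, β) with Poisson data over total exposure Σt gives posterior Gamma(α+Σx, β+Σt) = Gamma(95, 39).
The posterior predictive for a window of length T is Negative Binomial with variance T·α'·(β'+T)/β'² = 6·95·45/1521 = 2850/169.

2850/169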